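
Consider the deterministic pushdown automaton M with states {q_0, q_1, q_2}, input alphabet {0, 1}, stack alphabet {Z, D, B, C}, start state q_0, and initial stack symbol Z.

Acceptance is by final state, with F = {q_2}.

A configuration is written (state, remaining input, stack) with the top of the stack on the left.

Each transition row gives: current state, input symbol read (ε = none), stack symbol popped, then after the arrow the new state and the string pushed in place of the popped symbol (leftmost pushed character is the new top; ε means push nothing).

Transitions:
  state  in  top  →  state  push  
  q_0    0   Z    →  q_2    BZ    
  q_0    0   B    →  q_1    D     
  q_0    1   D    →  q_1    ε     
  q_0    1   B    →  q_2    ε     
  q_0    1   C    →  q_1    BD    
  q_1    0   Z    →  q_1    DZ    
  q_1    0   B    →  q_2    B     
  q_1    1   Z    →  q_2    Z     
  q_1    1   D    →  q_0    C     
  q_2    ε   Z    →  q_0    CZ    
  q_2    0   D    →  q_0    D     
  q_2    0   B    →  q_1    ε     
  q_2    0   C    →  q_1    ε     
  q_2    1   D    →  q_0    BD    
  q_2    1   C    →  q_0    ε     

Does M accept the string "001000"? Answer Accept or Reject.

(q_0, 001000, Z) ⊢ (q_2, 01000, BZ) ⊢ (q_1, 1000, Z) ⊢ (q_2, 000, Z) ⊢ (q_0, 000, CZ)
No transition applies at (q_0, 000, CZ); input not fully consumed.

Reject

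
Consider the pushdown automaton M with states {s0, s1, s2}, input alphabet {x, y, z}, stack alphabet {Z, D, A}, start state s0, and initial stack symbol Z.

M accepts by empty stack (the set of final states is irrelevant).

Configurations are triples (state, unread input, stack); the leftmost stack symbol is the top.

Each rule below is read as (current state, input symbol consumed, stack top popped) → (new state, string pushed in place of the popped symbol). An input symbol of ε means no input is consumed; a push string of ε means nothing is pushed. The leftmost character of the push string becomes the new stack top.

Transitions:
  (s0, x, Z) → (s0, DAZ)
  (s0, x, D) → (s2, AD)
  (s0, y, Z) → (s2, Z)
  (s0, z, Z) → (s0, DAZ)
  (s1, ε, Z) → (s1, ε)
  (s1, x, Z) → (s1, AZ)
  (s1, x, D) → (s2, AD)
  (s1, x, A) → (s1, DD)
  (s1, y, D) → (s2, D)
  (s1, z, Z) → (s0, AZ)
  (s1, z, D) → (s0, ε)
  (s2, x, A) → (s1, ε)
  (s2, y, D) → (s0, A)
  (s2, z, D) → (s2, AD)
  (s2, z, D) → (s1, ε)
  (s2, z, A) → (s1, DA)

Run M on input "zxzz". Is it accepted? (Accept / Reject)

Reject

No computation consumes all input and empties the stack.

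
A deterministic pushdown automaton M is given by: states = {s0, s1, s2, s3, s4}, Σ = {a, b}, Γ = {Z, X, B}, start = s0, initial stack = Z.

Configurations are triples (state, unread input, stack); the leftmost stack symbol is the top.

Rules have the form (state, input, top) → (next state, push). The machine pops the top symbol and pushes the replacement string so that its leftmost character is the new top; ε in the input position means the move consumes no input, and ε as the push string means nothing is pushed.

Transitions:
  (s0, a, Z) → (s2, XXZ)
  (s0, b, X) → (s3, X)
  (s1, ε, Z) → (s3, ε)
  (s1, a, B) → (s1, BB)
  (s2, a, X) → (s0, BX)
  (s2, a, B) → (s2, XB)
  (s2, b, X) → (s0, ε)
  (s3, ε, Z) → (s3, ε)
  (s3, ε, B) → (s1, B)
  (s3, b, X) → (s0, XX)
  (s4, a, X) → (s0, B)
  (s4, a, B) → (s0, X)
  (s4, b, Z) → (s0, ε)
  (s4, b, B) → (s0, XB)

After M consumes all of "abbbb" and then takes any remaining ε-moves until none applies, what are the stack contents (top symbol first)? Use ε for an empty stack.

XXZ

(s0, abbbb, Z) ⊢ (s2, bbbb, XXZ) ⊢ (s0, bbb, XZ) ⊢ (s3, bb, XZ) ⊢ (s0, b, XXZ) ⊢ (s3, ε, XXZ)
All input consumed in state s3 with stack XXZ.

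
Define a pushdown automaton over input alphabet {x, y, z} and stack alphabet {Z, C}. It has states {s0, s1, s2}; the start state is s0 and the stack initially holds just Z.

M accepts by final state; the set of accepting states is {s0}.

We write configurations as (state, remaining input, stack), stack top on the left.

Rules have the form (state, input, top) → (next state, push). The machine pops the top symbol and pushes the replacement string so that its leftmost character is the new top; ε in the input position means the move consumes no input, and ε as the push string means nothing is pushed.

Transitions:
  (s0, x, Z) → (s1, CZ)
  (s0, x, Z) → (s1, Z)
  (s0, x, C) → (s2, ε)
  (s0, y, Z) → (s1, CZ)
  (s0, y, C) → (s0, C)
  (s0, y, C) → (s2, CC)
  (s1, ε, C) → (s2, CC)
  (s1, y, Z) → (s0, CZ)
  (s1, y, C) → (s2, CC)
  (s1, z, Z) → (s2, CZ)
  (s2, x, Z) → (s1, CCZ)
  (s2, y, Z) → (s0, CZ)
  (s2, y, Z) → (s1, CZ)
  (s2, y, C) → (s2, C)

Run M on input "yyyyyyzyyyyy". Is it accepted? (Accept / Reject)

No computation consumes all input and reaches a final state.

Reject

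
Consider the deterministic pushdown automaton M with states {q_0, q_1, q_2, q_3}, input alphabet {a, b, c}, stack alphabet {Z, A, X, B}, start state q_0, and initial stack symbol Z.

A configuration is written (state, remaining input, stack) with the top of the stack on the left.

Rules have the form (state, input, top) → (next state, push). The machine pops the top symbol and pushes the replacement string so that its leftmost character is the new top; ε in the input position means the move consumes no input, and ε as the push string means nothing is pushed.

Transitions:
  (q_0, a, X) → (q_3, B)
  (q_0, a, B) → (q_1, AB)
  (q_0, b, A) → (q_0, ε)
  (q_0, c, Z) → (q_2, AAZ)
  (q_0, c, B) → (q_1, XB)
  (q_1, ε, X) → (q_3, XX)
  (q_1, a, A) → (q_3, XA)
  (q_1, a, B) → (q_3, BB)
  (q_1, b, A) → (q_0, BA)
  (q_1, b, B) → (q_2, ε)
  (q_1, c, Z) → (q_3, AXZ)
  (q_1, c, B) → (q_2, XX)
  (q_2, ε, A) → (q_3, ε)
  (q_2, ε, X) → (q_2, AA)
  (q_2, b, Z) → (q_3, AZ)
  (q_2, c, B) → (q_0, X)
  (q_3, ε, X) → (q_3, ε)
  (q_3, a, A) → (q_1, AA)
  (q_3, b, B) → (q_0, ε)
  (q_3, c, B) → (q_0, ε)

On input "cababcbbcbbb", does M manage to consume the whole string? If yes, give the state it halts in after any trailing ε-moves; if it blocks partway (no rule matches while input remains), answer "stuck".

q_0

(q_0, cababcbbcbbb, Z)
  read c, top Z: go to q_2, push AAZ → (q_2, ababcbbcbbb, AAZ)
  ε-move, top A: go to q_3, push ε → (q_3, ababcbbcbbb, AZ)
  read a, top A: go to q_1, push AA → (q_1, babcbbcbbb, AAZ)
  read b, top A: go to q_0, push BA → (q_0, abcbbcbbb, BAAZ)
  read a, top B: go to q_1, push AB → (q_1, bcbbcbbb, ABAAZ)
  read b, top A: go to q_0, push BA → (q_0, cbbcbbb, BABAAZ)
  read c, top B: go to q_1, push XB → (q_1, bbcbbb, XBABAAZ)
  ε-move, top X: go to q_3, push XX → (q_3, bbcbbb, XXBABAAZ)
  ε-move, top X: go to q_3, push ε → (q_3, bbcbbb, XBABAAZ)
  ε-move, top X: go to q_3, push ε → (q_3, bbcbbb, BABAAZ)
  read b, top B: go to q_0, push ε → (q_0, bcbbb, ABAAZ)
  read b, top A: go to q_0, push ε → (q_0, cbbb, BAAZ)
  read c, top B: go to q_1, push XB → (q_1, bbb, XBAAZ)
  ε-move, top X: go to q_3, push XX → (q_3, bbb, XXBAAZ)
  ε-move, top X: go to q_3, push ε → (q_3, bbb, XBAAZ)
  ε-move, top X: go to q_3, push ε → (q_3, bbb, BAAZ)
  read b, top B: go to q_0, push ε → (q_0, bb, AAZ)
  read b, top A: go to q_0, push ε → (q_0, b, AZ)
  read b, top A: go to q_0, push ε → (q_0, ε, Z)
All input consumed; M is in state q_0.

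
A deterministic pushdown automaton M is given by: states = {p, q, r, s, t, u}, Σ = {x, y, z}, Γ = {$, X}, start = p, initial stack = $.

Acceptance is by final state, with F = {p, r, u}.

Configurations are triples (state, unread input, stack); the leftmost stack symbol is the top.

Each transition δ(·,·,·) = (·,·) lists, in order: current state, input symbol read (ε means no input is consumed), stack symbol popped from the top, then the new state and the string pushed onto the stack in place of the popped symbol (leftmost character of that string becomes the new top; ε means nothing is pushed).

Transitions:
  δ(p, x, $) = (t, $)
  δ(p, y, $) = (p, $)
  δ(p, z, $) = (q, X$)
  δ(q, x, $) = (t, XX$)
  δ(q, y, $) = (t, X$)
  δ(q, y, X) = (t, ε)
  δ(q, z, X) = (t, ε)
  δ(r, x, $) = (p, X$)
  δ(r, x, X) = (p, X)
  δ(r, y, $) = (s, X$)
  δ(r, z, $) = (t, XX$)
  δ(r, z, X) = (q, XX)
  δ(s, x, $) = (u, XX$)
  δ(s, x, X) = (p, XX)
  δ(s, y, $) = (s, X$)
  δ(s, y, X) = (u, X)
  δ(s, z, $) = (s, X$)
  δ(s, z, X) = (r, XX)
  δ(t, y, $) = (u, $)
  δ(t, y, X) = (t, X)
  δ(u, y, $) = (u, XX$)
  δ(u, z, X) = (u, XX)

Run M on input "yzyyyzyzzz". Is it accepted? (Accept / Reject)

(p, yzyyyzyzzz, $) ⊢ (p, zyyyzyzzz, $) ⊢ (q, yyyzyzzz, X$) ⊢ (t, yyzyzzz, $) ⊢ (u, yzyzzz, $) ⊢ (u, zyzzz, XX$) ⊢ (u, yzzz, XXX$)
No transition applies at (u, yzzz, XXX$); input not fully consumed.

Reject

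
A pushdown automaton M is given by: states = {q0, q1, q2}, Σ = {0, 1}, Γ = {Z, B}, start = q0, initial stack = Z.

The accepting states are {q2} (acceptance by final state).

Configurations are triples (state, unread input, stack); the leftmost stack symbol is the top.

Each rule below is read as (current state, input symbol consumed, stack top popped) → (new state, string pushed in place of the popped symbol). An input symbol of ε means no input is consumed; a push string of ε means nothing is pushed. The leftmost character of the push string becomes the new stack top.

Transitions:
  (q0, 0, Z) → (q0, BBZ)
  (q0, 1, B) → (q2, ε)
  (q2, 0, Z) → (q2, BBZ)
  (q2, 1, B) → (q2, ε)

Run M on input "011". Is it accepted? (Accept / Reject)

Accept

One accepting computation: (q0, 011, Z) ⊢ (q0, 11, BBZ) ⊢ (q2, 1, BZ) ⊢ (q2, ε, Z)
All input consumed and state q2 ∈ F.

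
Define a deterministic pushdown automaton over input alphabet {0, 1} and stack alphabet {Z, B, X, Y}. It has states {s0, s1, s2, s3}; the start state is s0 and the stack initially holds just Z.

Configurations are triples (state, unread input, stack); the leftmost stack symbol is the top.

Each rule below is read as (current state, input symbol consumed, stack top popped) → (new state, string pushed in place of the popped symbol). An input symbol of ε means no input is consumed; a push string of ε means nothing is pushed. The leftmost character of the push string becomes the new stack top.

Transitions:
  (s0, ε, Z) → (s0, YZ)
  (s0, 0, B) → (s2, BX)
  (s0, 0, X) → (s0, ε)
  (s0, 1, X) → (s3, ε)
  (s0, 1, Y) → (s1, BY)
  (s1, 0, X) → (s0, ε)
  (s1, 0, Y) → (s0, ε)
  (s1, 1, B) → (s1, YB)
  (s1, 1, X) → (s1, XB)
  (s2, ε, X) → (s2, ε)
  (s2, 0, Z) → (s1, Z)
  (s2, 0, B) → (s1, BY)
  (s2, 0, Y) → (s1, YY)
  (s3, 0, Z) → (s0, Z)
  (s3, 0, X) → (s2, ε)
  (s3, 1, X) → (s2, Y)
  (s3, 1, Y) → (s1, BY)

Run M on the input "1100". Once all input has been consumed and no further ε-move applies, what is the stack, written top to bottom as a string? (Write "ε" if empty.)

(s0, 1100, Z)
  ε-move, top Z: go to s0, push YZ → (s0, 1100, YZ)
  read 1, top Y: go to s1, push BY → (s1, 100, BYZ)
  read 1, top B: go to s1, push YB → (s1, 00, YBYZ)
  read 0, top Y: go to s0, push ε → (s0, 0, BYZ)
  read 0, top B: go to s2, push BX → (s2, ε, BXYZ)
All input consumed in state s2 with stack BXYZ.

BXYZ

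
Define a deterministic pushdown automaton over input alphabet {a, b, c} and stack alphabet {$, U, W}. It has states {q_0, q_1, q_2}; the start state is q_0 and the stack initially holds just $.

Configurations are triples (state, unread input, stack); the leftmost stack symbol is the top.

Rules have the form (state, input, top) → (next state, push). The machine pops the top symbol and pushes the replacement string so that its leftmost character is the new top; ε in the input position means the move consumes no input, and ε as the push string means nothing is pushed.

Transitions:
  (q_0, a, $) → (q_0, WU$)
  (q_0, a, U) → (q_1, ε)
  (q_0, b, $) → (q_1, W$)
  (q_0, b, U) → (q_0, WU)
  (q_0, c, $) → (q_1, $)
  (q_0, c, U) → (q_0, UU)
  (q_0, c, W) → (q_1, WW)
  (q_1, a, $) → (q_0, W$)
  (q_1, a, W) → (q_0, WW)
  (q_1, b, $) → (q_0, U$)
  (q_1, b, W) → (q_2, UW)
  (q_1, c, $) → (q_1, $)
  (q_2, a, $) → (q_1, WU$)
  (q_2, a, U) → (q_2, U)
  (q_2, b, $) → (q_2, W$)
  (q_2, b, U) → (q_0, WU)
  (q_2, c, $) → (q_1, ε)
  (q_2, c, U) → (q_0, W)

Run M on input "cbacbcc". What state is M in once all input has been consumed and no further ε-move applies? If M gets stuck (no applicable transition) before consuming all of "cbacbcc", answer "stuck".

(q_0, cbacbcc, $)
  read c, top $: go to q_1, push $ → (q_1, bacbcc, $)
  read b, top $: go to q_0, push U$ → (q_0, acbcc, U$)
  read a, top U: go to q_1, push ε → (q_1, cbcc, $)
  read c, top $: go to q_1, push $ → (q_1, bcc, $)
  read b, top $: go to q_0, push U$ → (q_0, cc, U$)
  read c, top U: go to q_0, push UU → (q_0, c, UU$)
  read c, top U: go to q_0, push UU → (q_0, ε, UUU$)
All input consumed; M is in state q_0.

q_0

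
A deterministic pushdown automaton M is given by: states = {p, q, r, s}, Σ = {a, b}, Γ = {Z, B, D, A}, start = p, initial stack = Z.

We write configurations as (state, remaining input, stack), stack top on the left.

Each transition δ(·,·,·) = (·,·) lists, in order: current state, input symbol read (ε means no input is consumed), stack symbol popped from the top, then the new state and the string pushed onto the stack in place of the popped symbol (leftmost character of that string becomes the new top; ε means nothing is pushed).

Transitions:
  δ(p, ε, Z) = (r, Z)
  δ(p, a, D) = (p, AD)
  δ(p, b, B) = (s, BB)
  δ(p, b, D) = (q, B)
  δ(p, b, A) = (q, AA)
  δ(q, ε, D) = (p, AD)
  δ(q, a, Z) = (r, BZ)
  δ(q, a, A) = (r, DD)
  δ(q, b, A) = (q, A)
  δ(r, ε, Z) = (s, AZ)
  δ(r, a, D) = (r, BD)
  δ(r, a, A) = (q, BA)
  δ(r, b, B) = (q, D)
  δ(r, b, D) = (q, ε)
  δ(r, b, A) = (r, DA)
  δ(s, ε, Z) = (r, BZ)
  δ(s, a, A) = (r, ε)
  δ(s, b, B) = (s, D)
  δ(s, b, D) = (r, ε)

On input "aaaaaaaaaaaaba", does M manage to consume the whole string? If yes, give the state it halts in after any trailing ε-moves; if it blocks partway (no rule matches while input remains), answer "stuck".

stuck

(p, aaaaaaaaaaaaba, Z) ⊢ (r, aaaaaaaaaaaaba, Z) ⊢ (s, aaaaaaaaaaaaba, AZ) ⊢ (r, aaaaaaaaaaaba, Z) ⊢ (s, aaaaaaaaaaaba, AZ) ⊢ (r, aaaaaaaaaaba, Z) ⊢ (s, aaaaaaaaaaba, AZ) ⊢ (r, aaaaaaaaaba, Z) ⊢ (s, aaaaaaaaaba, AZ) ⊢ (r, aaaaaaaaba, Z) ⊢ (s, aaaaaaaaba, AZ) ⊢ (r, aaaaaaaba, Z) ⊢ (s, aaaaaaaba, AZ) ⊢ (r, aaaaaaba, Z) ⊢ (s, aaaaaaba, AZ) ⊢ (r, aaaaaba, Z) ⊢ (s, aaaaaba, AZ) ⊢ (r, aaaaba, Z) ⊢ (s, aaaaba, AZ) ⊢ (r, aaaba, Z) ⊢ (s, aaaba, AZ) ⊢ (r, aaba, Z) ⊢ (s, aaba, AZ) ⊢ (r, aba, Z) ⊢ (s, aba, AZ) ⊢ (r, ba, Z) ⊢ (s, ba, AZ)
No transition for (s, b, top A); M blocks with input ba remaining.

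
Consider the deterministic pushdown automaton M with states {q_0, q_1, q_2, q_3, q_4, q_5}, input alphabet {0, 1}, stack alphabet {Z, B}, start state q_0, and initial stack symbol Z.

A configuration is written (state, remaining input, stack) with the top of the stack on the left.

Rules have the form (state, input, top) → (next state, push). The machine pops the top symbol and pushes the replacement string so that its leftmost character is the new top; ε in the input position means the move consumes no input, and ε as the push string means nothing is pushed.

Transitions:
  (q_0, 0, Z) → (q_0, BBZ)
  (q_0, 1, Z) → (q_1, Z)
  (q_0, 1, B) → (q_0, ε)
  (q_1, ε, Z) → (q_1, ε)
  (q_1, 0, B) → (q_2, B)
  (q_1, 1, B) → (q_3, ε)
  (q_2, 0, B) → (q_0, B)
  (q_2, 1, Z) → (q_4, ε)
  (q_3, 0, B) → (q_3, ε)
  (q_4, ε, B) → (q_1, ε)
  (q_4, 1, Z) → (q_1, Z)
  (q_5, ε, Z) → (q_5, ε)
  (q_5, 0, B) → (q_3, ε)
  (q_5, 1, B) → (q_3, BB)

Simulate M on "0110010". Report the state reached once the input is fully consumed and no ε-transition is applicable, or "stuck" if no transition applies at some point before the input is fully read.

(q_0, 0110010, Z)
  read 0, top Z: go to q_0, push BBZ → (q_0, 110010, BBZ)
  read 1, top B: go to q_0, push ε → (q_0, 10010, BZ)
  read 1, top B: go to q_0, push ε → (q_0, 0010, Z)
  read 0, top Z: go to q_0, push BBZ → (q_0, 010, BBZ)
No transition for (q_0, 0, top B); M blocks with input 010 remaining.

stuck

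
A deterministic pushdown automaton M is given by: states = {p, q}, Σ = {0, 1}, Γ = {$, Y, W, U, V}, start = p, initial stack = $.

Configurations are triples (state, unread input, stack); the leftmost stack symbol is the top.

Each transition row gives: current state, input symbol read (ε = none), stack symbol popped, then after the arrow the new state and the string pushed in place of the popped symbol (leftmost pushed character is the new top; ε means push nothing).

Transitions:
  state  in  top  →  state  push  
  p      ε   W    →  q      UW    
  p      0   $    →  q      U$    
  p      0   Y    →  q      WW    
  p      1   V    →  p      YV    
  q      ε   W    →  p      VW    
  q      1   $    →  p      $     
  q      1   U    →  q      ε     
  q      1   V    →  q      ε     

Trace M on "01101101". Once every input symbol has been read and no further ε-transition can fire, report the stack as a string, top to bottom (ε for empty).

(p, 01101101, $)
  read 0, top $: go to q, push U$ → (q, 1101101, U$)
  read 1, top U: go to q, push ε → (q, 101101, $)
  read 1, top $: go to p, push $ → (p, 01101, $)
  read 0, top $: go to q, push U$ → (q, 1101, U$)
  read 1, top U: go to q, push ε → (q, 101, $)
  read 1, top $: go to p, push $ → (p, 01, $)
  read 0, top $: go to q, push U$ → (q, 1, U$)
  read 1, top U: go to q, push ε → (q, ε, $)
All input consumed in state q with stack $.

$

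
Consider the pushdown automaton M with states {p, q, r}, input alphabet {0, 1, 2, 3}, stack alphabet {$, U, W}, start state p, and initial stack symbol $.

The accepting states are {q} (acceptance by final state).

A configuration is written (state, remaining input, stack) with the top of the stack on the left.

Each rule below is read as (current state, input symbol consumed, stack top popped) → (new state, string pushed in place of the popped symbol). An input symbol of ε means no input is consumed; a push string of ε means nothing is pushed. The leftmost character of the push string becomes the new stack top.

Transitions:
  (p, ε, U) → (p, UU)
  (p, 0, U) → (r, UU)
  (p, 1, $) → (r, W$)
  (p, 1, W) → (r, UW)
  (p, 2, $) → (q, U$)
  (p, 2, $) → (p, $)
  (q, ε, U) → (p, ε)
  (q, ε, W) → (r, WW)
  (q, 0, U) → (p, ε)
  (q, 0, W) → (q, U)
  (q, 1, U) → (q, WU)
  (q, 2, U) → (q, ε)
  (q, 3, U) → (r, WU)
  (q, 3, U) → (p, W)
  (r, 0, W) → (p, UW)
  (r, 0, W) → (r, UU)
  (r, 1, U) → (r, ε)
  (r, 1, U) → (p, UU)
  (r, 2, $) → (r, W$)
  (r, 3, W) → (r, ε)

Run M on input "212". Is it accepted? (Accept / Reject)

Reject

No computation consumes all input and reaches a final state.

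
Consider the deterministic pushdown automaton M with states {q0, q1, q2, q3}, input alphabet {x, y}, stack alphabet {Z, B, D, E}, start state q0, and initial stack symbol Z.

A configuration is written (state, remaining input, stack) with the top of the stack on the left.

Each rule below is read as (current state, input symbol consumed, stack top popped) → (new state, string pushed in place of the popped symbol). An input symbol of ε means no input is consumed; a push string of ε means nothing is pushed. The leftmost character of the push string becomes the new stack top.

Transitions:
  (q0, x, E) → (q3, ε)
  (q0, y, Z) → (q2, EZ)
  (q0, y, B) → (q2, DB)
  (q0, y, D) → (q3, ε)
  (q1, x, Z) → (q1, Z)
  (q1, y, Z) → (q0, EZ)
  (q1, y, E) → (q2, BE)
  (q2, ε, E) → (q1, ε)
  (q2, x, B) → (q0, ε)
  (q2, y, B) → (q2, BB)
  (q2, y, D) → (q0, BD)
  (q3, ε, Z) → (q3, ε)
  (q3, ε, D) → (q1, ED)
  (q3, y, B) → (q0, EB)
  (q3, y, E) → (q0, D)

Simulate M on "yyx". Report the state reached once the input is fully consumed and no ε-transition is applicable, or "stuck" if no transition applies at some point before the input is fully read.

q3

(q0, yyx, Z) ⊢ (q2, yx, EZ) ⊢ (q1, yx, Z) ⊢ (q0, x, EZ) ⊢ (q3, ε, Z) ⊢ (q3, ε, ε)
All input consumed; M is in state q3.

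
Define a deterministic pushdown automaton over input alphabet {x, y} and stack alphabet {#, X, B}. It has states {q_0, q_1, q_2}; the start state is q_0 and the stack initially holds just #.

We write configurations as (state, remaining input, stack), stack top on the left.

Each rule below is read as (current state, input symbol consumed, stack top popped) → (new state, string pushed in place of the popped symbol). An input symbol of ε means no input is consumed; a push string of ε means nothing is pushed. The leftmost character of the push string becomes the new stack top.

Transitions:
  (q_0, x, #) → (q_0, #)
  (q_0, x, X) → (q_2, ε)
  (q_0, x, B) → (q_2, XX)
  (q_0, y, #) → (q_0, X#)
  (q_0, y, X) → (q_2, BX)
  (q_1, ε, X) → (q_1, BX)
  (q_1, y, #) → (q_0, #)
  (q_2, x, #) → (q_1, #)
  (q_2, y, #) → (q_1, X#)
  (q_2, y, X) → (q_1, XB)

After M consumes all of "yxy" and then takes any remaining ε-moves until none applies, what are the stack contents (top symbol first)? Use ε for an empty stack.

(q_0, yxy, #)
  read y, top #: go to q_0, push X# → (q_0, xy, X#)
  read x, top X: go to q_2, push ε → (q_2, y, #)
  read y, top #: go to q_1, push X# → (q_1, ε, X#)
  ε-move, top X: go to q_1, push BX → (q_1, ε, BX#)
All input consumed in state q_1 with stack BX#.

BX#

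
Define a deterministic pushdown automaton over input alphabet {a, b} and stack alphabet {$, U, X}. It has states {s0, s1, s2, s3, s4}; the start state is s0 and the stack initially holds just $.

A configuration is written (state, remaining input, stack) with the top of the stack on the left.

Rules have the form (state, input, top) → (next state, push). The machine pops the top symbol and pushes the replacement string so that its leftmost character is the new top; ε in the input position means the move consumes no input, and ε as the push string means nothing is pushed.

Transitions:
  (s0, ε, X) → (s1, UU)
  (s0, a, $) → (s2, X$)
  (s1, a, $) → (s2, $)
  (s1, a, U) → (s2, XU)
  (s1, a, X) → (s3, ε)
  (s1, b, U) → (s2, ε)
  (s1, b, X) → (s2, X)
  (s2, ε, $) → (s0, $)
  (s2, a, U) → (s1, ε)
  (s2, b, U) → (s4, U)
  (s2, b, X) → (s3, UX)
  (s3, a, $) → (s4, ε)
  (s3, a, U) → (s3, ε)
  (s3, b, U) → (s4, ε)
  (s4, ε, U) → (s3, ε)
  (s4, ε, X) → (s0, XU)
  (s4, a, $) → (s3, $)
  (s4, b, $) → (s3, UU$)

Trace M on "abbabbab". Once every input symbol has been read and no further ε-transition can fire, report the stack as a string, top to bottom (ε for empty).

UXUUUUUU$

(s0, abbabbab, $)
  read a, top $: go to s2, push X$ → (s2, bbabbab, X$)
  read b, top X: go to s3, push UX → (s3, babbab, UX$)
  read b, top U: go to s4, push ε → (s4, abbab, X$)
  ε-move, top X: go to s0, push XU → (s0, abbab, XU$)
  ε-move, top X: go to s1, push UU → (s1, abbab, UUU$)
  read a, top U: go to s2, push XU → (s2, bbab, XUUU$)
  read b, top X: go to s3, push UX → (s3, bab, UXUUU$)
  read b, top U: go to s4, push ε → (s4, ab, XUUU$)
  ε-move, top X: go to s0, push XU → (s0, ab, XUUUU$)
  ε-move, top X: go to s1, push UU → (s1, ab, UUUUUU$)
  read a, top U: go to s2, push XU → (s2, b, XUUUUUU$)
  read b, top X: go to s3, push UX → (s3, ε, UXUUUUUU$)
All input consumed in state s3 with stack UXUUUUUU$.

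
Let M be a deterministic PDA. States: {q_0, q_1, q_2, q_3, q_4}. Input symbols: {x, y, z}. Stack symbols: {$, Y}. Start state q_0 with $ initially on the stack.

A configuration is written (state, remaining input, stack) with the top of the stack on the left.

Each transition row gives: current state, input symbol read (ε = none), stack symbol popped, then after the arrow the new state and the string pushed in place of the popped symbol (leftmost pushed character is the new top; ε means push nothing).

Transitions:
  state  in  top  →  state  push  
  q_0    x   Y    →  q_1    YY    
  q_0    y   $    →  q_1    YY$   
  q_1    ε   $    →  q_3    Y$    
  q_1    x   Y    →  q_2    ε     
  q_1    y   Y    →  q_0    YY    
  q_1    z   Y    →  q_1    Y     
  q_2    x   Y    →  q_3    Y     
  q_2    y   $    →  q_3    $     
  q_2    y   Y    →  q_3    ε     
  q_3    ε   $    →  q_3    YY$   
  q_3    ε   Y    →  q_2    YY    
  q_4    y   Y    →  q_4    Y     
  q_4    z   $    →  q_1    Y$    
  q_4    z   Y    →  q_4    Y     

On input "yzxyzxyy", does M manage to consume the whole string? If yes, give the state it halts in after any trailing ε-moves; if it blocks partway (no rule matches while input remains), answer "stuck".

(q_0, yzxyzxyy, $)
  read y, top $: go to q_1, push YY$ → (q_1, zxyzxyy, YY$)
  read z, top Y: go to q_1, push Y → (q_1, xyzxyy, YY$)
  read x, top Y: go to q_2, push ε → (q_2, yzxyy, Y$)
  read y, top Y: go to q_3, push ε → (q_3, zxyy, $)
  ε-move, top $: go to q_3, push YY$ → (q_3, zxyy, YY$)
  ε-move, top Y: go to q_2, push YY → (q_2, zxyy, YYY$)
No transition for (q_2, z, top Y); M blocks with input zxyy remaining.

stuck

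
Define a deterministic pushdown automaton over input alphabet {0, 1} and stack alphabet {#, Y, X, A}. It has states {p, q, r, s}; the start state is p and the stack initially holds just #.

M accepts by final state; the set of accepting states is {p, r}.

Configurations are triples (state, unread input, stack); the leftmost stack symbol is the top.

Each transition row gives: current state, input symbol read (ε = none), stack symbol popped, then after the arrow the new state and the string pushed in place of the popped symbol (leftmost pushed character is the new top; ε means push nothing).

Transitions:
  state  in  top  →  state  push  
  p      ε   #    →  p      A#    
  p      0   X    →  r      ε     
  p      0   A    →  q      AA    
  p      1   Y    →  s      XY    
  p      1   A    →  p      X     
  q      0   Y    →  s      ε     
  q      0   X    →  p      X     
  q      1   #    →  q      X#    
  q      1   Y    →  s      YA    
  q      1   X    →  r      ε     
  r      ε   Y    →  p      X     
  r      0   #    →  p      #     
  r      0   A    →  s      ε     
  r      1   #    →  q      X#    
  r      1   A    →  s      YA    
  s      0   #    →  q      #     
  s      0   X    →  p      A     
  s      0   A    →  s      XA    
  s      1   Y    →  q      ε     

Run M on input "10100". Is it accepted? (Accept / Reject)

Accept

(p, 10100, #) ⊢ (p, 10100, A#) ⊢ (p, 0100, X#) ⊢ (r, 100, #) ⊢ (q, 00, X#) ⊢ (p, 0, X#) ⊢ (r, ε, #)
All input consumed; state r ∈ F.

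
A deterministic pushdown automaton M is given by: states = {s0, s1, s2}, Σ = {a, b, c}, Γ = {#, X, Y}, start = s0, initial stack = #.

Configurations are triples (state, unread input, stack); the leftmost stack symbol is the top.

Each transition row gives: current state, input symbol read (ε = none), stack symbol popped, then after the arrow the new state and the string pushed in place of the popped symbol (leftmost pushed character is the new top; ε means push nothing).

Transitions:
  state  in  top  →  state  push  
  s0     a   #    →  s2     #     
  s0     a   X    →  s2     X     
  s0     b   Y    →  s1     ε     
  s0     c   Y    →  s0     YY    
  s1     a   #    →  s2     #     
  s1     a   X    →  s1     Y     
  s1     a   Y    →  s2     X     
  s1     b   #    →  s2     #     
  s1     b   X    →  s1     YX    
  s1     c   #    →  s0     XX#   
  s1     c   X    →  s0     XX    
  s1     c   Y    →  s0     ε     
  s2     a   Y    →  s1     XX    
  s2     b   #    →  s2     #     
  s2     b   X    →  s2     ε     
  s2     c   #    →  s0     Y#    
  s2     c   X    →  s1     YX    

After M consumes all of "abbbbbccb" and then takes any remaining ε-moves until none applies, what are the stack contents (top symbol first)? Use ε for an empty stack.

Y#

(s0, abbbbbccb, #)
  read a, top #: go to s2, push # → (s2, bbbbbccb, #)
  read b, top #: go to s2, push # → (s2, bbbbccb, #)
  read b, top #: go to s2, push # → (s2, bbbccb, #)
  read b, top #: go to s2, push # → (s2, bbccb, #)
  read b, top #: go to s2, push # → (s2, bccb, #)
  read b, top #: go to s2, push # → (s2, ccb, #)
  read c, top #: go to s0, push Y# → (s0, cb, Y#)
  read c, top Y: go to s0, push YY → (s0, b, YY#)
  read b, top Y: go to s1, push ε → (s1, ε, Y#)
All input consumed in state s1 with stack Y#.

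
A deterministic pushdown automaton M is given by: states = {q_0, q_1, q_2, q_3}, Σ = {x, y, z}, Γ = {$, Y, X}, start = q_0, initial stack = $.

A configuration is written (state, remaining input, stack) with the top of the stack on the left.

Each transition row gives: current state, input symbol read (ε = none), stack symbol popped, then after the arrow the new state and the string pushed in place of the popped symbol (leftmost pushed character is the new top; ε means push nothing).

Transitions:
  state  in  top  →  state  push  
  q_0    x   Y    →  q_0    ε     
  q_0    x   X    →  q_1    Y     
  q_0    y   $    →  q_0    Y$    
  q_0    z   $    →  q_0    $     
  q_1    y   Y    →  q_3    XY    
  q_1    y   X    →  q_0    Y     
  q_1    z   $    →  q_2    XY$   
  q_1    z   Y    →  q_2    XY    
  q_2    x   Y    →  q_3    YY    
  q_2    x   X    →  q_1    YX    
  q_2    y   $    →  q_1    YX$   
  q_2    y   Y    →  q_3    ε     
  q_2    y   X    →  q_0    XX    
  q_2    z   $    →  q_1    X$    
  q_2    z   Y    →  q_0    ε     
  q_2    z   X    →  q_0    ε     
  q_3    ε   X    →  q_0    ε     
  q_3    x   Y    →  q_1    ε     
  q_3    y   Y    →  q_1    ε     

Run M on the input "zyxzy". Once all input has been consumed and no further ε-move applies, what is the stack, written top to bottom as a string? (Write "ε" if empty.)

(q_0, zyxzy, $)
  read z, top $: go to q_0, push $ → (q_0, yxzy, $)
  read y, top $: go to q_0, push Y$ → (q_0, xzy, Y$)
  read x, top Y: go to q_0, push ε → (q_0, zy, $)
  read z, top $: go to q_0, push $ → (q_0, y, $)
  read y, top $: go to q_0, push Y$ → (q_0, ε, Y$)
All input consumed in state q_0 with stack Y$.

Y$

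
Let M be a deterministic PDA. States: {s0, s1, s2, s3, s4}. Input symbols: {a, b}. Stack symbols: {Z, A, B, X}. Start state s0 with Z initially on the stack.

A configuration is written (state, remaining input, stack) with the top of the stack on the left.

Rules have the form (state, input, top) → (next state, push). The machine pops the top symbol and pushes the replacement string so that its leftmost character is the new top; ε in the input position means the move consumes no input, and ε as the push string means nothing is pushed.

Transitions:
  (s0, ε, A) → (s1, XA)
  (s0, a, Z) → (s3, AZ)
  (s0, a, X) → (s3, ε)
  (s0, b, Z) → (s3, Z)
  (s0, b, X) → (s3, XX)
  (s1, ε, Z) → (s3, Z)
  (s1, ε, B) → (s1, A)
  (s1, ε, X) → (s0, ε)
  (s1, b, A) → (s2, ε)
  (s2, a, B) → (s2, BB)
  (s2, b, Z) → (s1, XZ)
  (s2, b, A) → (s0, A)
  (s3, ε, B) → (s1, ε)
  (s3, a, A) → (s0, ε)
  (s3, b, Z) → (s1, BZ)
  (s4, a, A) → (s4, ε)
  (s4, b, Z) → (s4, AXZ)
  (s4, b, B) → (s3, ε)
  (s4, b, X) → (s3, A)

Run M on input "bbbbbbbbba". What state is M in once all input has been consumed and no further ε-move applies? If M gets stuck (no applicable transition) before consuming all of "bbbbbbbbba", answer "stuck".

stuck

(s0, bbbbbbbbba, Z)
  read b, top Z: go to s3, push Z → (s3, bbbbbbbba, Z)
  read b, top Z: go to s1, push BZ → (s1, bbbbbbba, BZ)
  ε-move, top B: go to s1, push A → (s1, bbbbbbba, AZ)
  read b, top A: go to s2, push ε → (s2, bbbbbba, Z)
  read b, top Z: go to s1, push XZ → (s1, bbbbba, XZ)
  ε-move, top X: go to s0, push ε → (s0, bbbbba, Z)
  read b, top Z: go to s3, push Z → (s3, bbbba, Z)
  read b, top Z: go to s1, push BZ → (s1, bbba, BZ)
  ε-move, top B: go to s1, push A → (s1, bbba, AZ)
  read b, top A: go to s2, push ε → (s2, bba, Z)
  read b, top Z: go to s1, push XZ → (s1, ba, XZ)
  ε-move, top X: go to s0, push ε → (s0, ba, Z)
  read b, top Z: go to s3, push Z → (s3, a, Z)
No transition for (s3, a, top Z); M blocks with input a remaining.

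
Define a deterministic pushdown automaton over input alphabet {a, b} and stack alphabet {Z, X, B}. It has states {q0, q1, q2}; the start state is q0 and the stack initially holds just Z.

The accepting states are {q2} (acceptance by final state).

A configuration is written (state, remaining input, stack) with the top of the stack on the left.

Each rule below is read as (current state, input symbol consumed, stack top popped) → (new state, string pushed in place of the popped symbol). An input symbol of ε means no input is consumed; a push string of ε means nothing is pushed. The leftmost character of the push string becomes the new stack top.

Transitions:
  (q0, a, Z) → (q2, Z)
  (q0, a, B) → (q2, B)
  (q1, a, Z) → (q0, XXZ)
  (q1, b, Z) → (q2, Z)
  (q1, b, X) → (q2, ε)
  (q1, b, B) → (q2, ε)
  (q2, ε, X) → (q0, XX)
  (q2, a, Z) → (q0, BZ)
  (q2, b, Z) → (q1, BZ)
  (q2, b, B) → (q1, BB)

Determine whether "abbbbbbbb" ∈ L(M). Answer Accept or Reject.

Accept

(q0, abbbbbbbb, Z) ⊢ (q2, bbbbbbbb, Z) ⊢ (q1, bbbbbbb, BZ) ⊢ (q2, bbbbbb, Z) ⊢ (q1, bbbbb, BZ) ⊢ (q2, bbbb, Z) ⊢ (q1, bbb, BZ) ⊢ (q2, bb, Z) ⊢ (q1, b, BZ) ⊢ (q2, ε, Z)
All input consumed; state q2 ∈ F.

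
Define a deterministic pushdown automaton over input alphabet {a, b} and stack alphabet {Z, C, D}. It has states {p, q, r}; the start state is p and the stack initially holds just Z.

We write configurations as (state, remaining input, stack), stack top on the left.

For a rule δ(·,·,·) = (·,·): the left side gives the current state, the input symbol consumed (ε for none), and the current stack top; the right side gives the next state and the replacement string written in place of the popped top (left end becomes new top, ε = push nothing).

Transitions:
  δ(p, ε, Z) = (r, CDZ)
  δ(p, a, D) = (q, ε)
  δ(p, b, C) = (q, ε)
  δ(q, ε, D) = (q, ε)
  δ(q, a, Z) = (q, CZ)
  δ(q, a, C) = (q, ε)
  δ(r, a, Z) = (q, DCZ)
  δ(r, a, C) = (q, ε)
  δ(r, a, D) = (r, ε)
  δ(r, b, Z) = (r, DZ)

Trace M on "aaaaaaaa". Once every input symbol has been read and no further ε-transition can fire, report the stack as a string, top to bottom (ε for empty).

(p, aaaaaaaa, Z) ⊢ (r, aaaaaaaa, CDZ) ⊢ (q, aaaaaaa, DZ) ⊢ (q, aaaaaaa, Z) ⊢ (q, aaaaaa, CZ) ⊢ (q, aaaaa, Z) ⊢ (q, aaaa, CZ) ⊢ (q, aaa, Z) ⊢ (q, aa, CZ) ⊢ (q, a, Z) ⊢ (q, ε, CZ)
All input consumed in state q with stack CZ.

CZ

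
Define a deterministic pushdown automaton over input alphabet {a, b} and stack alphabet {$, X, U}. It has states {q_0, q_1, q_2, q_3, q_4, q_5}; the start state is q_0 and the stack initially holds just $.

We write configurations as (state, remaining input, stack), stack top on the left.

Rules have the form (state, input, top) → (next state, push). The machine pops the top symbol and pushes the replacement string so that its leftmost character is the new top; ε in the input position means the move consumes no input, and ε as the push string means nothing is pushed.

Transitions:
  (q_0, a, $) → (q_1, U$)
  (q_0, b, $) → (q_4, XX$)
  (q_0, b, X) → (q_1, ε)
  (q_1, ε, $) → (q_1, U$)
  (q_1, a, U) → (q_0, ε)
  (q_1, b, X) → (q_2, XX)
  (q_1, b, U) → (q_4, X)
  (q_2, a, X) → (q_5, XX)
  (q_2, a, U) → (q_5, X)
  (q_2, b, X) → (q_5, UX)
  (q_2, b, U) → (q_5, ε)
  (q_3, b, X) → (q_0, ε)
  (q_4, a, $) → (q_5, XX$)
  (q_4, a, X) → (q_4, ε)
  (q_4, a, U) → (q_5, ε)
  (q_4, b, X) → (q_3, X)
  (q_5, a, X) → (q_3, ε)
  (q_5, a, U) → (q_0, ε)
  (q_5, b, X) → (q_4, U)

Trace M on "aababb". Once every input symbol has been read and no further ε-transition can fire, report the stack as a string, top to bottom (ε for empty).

(q_0, aababb, $)
  read a, top $: go to q_1, push U$ → (q_1, ababb, U$)
  read a, top U: go to q_0, push ε → (q_0, babb, $)
  read b, top $: go to q_4, push XX$ → (q_4, abb, XX$)
  read a, top X: go to q_4, push ε → (q_4, bb, X$)
  read b, top X: go to q_3, push X → (q_3, b, X$)
  read b, top X: go to q_0, push ε → (q_0, ε, $)
All input consumed in state q_0 with stack $.

$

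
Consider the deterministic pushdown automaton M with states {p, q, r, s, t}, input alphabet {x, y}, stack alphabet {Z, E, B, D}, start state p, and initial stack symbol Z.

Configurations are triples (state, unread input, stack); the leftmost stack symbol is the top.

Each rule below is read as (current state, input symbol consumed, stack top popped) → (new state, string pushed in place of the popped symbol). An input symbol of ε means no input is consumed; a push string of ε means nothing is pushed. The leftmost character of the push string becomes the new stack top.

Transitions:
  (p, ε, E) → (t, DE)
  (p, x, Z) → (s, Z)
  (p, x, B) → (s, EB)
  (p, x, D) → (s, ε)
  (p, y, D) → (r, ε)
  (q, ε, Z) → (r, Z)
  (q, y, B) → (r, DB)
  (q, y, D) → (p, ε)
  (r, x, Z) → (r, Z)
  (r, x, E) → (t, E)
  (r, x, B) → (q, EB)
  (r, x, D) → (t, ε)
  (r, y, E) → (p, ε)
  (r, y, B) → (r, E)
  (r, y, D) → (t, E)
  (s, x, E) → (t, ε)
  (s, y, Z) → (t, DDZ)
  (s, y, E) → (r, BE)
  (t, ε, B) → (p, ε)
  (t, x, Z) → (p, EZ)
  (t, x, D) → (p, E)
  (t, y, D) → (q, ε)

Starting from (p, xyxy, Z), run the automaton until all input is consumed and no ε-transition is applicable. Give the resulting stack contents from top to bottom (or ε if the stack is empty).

(p, xyxy, Z)
  read x, top Z: go to s, push Z → (s, yxy, Z)
  read y, top Z: go to t, push DDZ → (t, xy, DDZ)
  read x, top D: go to p, push E → (p, y, EDZ)
  ε-move, top E: go to t, push DE → (t, y, DEDZ)
  read y, top D: go to q, push ε → (q, ε, EDZ)
All input consumed in state q with stack EDZ.

EDZ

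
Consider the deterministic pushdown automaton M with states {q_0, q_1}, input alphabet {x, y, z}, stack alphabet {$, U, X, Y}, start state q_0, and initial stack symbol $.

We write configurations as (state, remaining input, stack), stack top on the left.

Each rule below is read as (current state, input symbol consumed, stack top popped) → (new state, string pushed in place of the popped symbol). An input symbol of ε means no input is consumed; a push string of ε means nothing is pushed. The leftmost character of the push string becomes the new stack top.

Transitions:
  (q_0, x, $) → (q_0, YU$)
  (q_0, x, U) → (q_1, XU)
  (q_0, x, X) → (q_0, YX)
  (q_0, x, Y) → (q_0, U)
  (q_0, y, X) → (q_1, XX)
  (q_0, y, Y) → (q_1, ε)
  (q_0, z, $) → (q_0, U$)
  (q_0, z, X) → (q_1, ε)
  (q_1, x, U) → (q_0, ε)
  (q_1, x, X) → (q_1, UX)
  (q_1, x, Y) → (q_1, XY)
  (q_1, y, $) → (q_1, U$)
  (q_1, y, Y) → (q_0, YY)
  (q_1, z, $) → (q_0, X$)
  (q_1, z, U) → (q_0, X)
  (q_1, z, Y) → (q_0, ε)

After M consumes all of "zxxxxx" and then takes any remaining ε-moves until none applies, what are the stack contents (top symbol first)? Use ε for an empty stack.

(q_0, zxxxxx, $) ⊢ (q_0, xxxxx, U$) ⊢ (q_1, xxxx, XU$) ⊢ (q_1, xxx, UXU$) ⊢ (q_0, xx, XU$) ⊢ (q_0, x, YXU$) ⊢ (q_0, ε, UXU$)
All input consumed in state q_0 with stack UXU$.

UXU$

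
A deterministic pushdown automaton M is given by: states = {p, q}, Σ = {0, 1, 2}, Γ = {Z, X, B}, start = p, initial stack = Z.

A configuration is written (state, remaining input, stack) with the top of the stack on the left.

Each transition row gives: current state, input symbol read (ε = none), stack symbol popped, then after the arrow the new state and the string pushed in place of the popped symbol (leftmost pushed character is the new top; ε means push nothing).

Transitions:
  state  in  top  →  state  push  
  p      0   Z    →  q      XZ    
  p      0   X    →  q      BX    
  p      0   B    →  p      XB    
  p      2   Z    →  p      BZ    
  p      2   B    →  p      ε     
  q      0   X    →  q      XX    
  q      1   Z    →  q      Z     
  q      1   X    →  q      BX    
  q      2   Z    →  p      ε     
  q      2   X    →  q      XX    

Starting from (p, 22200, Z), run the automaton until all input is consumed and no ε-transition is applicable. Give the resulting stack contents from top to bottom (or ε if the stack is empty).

BXBZ

(p, 22200, Z) ⊢ (p, 2200, BZ) ⊢ (p, 200, Z) ⊢ (p, 00, BZ) ⊢ (p, 0, XBZ) ⊢ (q, ε, BXBZ)
All input consumed in state q with stack BXBZ.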